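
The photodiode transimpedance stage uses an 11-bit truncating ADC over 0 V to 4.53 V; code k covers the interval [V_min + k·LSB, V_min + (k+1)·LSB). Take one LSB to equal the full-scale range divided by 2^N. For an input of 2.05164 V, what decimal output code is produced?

927

V_FS = 4.53 V. LSB = 4.53 V / 2^11 ≈ 2.212 mV.
V_in − V_min = 2.05164 − (0) = 2.05164 V.
Divide by LSB: 2.05164 × 2048/4.53 = 927.5406.
Truncating gives code 927.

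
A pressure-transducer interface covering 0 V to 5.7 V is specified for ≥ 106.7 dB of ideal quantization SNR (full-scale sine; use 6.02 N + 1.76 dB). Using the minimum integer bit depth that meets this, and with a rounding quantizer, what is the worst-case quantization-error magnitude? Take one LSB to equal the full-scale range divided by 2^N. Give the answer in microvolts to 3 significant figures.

V_FS = 5.7 V.
Required N = ⌈(106.7 − 1.76)/6.02⌉ = ⌈17.432⌉ = 18.
LSB = 5.7 V ÷ 2^18 = 5.7/262144 V = 21.744 µV.
Half an LSB is 10.9 µV.

10.9 µV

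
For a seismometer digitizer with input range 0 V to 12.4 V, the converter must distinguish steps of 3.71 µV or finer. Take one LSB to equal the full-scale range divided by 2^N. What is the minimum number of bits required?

22 bits

Full-scale range = 12.4 V.
Need 2^N ≥ 12.4 V / 3.71 µV = 3.342e6 → N_min = 22.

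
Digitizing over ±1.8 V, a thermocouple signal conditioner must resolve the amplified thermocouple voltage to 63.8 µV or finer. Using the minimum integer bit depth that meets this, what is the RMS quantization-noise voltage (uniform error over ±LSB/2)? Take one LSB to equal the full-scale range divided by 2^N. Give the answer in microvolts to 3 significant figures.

15.9 µV

Full-scale range = 1.8 V − (-1.8 V) = 3.6 V.
Required number of levels: 3.6/63.8 µV = 56426; smallest N with 2^N ≥ that is 16.
LSB = 3.6 V / 2^16 = 54.932 µV.
V_rms = LSB/√12 = 15.9 µV.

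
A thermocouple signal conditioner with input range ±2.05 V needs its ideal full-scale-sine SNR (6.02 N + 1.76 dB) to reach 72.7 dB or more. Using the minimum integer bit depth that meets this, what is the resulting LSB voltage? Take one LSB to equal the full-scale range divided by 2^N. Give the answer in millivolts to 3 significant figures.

1.00 mV

Range = 2.05 − (-2.05) = 4.1 V.
N ≥ (72.7 − 1.76)/6.02 = 11.784 → N_min = 12.
LSB = 4.1 V / 2^12 = 1.00 mV.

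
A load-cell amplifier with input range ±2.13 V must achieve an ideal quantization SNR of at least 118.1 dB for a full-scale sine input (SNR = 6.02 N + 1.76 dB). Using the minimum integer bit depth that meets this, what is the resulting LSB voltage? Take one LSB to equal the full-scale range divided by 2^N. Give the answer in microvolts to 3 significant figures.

Span: 2.13 V − (-2.13 V) = 4.26 V.
N ≥ (118.1 − 1.76)/6.02 = 19.326 → N_min = 20.
LSB = 4.26 V ÷ 2^20 = 4.26/1048576 V = 4.06 µV.

4.06 µV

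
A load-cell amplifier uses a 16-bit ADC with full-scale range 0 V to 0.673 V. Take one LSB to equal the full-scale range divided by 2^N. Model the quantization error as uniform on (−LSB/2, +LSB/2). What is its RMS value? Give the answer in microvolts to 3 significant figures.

Range is 0.673 V.
LSB = 0.673 V / 2^16 = 10.269 µV.
V_rms = LSB/√12 = 10.269 µV / √12 = 2.96 µV.

2.96 µV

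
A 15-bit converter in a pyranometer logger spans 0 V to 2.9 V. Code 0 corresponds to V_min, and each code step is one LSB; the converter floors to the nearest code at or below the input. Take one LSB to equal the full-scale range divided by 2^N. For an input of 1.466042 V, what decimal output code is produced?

Range is 2.9 V. LSB = 2.9 V / 2^15 ≈ 88.50 µV.
(V_in − V_min) × 2^15/range = (1.466042 − (0)) × 32768/2.9 = 16565.264.
Floor → code = 16565.

16565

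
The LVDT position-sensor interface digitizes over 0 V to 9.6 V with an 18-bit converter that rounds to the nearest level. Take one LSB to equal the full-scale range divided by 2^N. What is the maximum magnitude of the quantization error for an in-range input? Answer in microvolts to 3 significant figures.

Range is 9.6 V.
One LSB is 9.6 V / 262144 = 36.621 µV.
Worst-case error for round-to-nearest is half an LSB: 18.3 µV.

18.3 µV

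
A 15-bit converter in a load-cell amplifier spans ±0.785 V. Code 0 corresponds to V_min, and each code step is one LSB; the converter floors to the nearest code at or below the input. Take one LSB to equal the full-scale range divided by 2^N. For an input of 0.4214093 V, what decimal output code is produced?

25179

The full-scale span is 0.785 − (-0.785) = 1.57 V. LSB = 1.57 V / 2^15 ≈ 47.91 µV.
V_in − V_min = 0.4214093 − (-0.785) = 1.2064093 V.
Divide by LSB: 1.2064093 × 32768/1.57 = 25179.3758.
Truncating gives code 25179.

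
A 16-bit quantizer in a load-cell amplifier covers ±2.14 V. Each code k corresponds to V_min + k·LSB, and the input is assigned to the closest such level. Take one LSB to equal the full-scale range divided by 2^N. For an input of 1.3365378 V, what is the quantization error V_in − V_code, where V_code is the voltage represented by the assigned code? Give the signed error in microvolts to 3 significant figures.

The full-scale span is 2.14 − (-2.14) = 4.28 V. LSB = 4.28 V / 2^16 ≈ 65.31 µV.
(V_in − V_min)/LSB = (1.3365378 − (-2.14)) × 65536/4.28 = 53233.2666 → nearest code k = 53233.
V_code = -2.14 + (53233/65536) × 4.28 = 1.3365203857 V.
V_in − V_code = 1.3365378 − (1.3365203857) = +17.4 µV.

+17.4 µV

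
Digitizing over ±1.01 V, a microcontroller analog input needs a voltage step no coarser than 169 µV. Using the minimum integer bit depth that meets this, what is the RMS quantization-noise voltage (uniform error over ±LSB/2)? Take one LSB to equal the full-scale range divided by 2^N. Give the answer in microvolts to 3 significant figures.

35.6 µV

The full-scale span is 1.01 − (-1.01) = 2.02 V.
Levels needed ≥ 2.02/169 µV = 11950. 2^14 = 16384 suffices, so N_min = 14.
LSB = 2.02 V / 2^14 = 123.29 µV.
σ_q = LSB/√12 = 123.29 µV/3.4641 = 35.6 µV.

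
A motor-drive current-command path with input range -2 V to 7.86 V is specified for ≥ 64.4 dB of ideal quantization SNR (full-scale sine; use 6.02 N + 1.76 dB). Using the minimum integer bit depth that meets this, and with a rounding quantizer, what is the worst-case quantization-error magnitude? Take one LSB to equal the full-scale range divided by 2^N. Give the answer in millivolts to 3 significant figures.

2.41 mV

Span: 7.86 V − (-2 V) = 9.86 V.
Solving 6.02 N ≥ 64.4 − 1.76: N ≥ 10.405. Round up → N = 11.
LSB = 9.86 V / 2^11 = 4.8145 mV.
|e|_max = LSB/2 = 2.41 mV.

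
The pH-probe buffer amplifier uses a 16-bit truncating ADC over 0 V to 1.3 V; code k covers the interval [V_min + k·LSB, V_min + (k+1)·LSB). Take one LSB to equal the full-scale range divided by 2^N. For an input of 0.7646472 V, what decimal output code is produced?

V_FS = 1.3 V. LSB = 1.3 V / 2^16 ≈ 19.84 µV.
code = ⌊(V_in − V_min)/LSB⌋ = ⌊(V_in − V_min) × 2^16 / range⌋
     = ⌊(0.7646472 − (0)) × 65536 / 1.3⌋ = ⌊0.7646472 × 65536/1.3⌋
     = ⌊38547.630⌋ = 38547.

38547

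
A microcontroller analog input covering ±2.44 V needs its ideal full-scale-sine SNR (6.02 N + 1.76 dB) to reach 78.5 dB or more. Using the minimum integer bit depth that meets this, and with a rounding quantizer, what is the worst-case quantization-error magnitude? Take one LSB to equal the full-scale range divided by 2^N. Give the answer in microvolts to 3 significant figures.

Range = 2.44 − (-2.44) = 4.88 V.
Solving 6.02 N ≥ 78.5 − 1.76: N ≥ 12.748. Round up → N = 13.
LSB = 4.88 V / 2^13 = 0.59570 mV.
|e|_max = LSB/2 = 298 µV.

298 µV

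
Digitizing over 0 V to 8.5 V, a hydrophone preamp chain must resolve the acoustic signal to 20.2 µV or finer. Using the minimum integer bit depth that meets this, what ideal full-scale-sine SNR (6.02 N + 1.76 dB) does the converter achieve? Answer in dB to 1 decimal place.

116.1 dB

Full-scale range = 8.5 V.
8.5 V / 20.2 µV = 420800. Since 2^18 = 262144 and 2^19 = 524288, N = 19.
6.02(19) + 1.76 = 116.14 dB.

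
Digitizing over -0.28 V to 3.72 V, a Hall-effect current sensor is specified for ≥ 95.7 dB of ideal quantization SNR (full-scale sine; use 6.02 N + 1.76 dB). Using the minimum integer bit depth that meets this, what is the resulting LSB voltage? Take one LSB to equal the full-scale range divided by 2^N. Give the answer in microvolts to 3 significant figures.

61.0 µV

Full-scale range = 3.72 V − (-0.28 V) = 4 V.
Required N = ⌈(95.7 − 1.76)/6.02⌉ = ⌈15.605⌉ = 16.
LSB = 4 V ÷ 2^16 = 4/65536 V = 61.0 µV.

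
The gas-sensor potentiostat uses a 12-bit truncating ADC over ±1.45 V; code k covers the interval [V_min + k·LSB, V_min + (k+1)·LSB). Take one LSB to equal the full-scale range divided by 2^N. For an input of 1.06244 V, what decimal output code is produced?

Range = 1.45 − (-1.45) = 2.9 V. LSB = 2.9 V / 2^12 ≈ 0.7080 mV.
(V_in − V_min) × 2^12/range = (1.06244 − (-1.45)) × 4096/2.9 = 3548.605.
Floor → code = 3548.

3548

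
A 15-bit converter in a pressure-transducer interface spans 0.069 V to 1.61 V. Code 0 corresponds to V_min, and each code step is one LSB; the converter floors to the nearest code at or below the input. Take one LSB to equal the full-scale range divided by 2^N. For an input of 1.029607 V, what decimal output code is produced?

20426

Span: 1.61 V − (0.069 V) = 1.541 V. LSB = 1.541 V / 2^15 ≈ 47.03 µV.
(V_in − V_min) × 2^15/range = (1.029607 − (0.069)) × 32768/1.541 = 20426.457.
Floor → code = 20426.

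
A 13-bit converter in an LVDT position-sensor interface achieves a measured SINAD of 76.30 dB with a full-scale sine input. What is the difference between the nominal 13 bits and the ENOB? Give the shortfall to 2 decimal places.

0.62 bits

ENOB = (SINAD − 1.76)/6.02 = (76.30 − 1.76)/6.02 = 12.3821 bits.
Lost resolution: 13 − 12.3821 = 0.6179 bits.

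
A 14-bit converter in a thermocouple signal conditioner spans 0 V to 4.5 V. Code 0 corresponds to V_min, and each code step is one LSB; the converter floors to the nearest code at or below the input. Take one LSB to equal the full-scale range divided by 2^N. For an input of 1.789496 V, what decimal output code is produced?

6515

Full-scale range = 4.5 V. LSB = 4.5 V / 2^14 ≈ 274.7 µV.
V_in − V_min = 1.789496 − (0) = 1.789496 V.
Divide by LSB: 1.789496 × 16384/4.5 = 6515.3561.
Truncating gives code 6515.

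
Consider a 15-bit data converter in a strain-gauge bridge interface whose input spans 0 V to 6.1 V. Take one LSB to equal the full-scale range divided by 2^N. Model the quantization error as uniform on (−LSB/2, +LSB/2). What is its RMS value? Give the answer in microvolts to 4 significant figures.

53.74 µV

Full-scale range = 6.1 V.
One LSB is 6.1 V / 32768 = 186.157 µV.
σ_q = LSB/√12 = 186.157 µV/3.4641 = 53.74 µV.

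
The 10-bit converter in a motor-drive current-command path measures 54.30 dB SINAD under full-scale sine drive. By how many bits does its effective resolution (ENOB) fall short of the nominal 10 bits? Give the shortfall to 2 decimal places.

1.27 bits

Effective bits = (54.30 − 1.76)/6.02 = 8.7276.
Lost resolution: 10 − 8.7276 = 1.2724 bits.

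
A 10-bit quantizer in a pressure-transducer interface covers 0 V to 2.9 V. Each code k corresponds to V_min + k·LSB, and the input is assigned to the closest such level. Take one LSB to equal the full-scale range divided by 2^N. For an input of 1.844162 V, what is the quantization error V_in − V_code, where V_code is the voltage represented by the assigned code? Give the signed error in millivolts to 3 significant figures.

+0.510 mV

Range is 2.9 V. LSB = 2.9 V / 2^10 ≈ 2.832 mV.
(V_in − V_min)/LSB = (1.844162 − (0)) × 1024/2.9 = 651.1800 → nearest code k = 651.
V_code = 0 + (651/1024) × 2.9 = 1.843652344 V.
V_in − V_code = 1.844162 − (1.843652344) = +0.510 mV.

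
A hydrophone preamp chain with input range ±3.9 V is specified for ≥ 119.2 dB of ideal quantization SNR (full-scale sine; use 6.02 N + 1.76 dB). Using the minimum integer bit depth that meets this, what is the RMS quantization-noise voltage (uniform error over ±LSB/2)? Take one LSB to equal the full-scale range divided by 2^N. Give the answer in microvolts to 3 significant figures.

Full-scale range = 3.9 V − (-3.9 V) = 7.8 V.
Solving 6.02 N ≥ 119.2 − 1.76: N ≥ 19.508. Round up → N = 20.
LSB = 7.8 V / 2^20 = 7.4387 µV.
V_rms = LSB/√12 = 2.15 µV.

2.15 µV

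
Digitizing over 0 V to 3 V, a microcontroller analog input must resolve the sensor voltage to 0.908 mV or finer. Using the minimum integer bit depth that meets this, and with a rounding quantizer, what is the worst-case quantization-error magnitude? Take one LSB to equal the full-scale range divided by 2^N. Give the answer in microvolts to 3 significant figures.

Range is 3 V.
Required number of levels: 3/0.908 mV = 3304.0; smallest N with 2^N ≥ that is 12.
LSB = 3 V / 2^12 = 0.73242 mV.
Max error for round-to-nearest is LSB/2 = 366 µV.

366 µV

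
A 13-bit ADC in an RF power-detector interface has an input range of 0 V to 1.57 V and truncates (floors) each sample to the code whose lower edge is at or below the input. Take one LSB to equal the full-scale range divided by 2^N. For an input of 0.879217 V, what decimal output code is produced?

Range is 1.57 V. LSB = 1.57 V / 2^13 ≈ 191.7 µV.
(V_in − V_min) × 2^13/range = (0.879217 − (0)) × 8192/1.57 = 4587.609.
Floor → code = 4587.

4587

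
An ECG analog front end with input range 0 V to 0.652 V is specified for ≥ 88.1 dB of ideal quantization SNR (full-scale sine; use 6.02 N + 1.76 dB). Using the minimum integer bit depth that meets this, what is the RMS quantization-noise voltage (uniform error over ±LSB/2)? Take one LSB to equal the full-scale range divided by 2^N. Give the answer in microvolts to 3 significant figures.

5.74 µV

V_FS = 0.652 V.
Solving 6.02 N ≥ 88.1 − 1.76: N ≥ 14.342. Round up → N = 15.
LSB = 0.652 V / 2^15 = 19.897 µV.
RMS noise = LSB/√12 = 5.74 µV.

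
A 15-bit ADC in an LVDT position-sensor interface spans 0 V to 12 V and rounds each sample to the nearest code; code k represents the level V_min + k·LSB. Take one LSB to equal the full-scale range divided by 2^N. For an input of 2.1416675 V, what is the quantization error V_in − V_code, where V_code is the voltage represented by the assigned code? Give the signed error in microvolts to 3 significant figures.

Full-scale range = 12 V. LSB = 12 V / 2^15 ≈ 366.2 µV.
Position in LSBs: (2.1416675 − (0)) × 32768/12 = 5848.1801; rounding gives k = 5848.
V_code = V_min + k × range/2^15 = 0 + 5848 × 12/32768 = 2.1416015625 V.
V_in − V_code = 2.1416675 − (2.1416015625) = +65.9 µV.

+65.9 µV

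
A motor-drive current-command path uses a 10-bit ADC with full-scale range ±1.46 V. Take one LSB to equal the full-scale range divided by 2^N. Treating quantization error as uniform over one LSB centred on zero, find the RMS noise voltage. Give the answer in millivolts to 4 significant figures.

Range = 1.46 − (-1.46) = 2.92 V.
One LSB is 2.92 V / 1024 = 2.85156 mV.
V_rms = LSB/√12 = 2.85156 mV / √12 = 0.8232 mV.

0.8232 mV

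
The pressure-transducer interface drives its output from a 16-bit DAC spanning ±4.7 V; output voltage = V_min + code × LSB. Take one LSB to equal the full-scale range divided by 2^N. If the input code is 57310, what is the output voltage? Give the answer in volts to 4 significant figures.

3.520 V

Range = 4.7 − (-4.7) = 9.4 V. LSB = 9.4 V / 2^16.
V_out = -4.7 + 57310 × (9.4/65536) V
      = -4.7 + 8.22012 = 3.52012 V.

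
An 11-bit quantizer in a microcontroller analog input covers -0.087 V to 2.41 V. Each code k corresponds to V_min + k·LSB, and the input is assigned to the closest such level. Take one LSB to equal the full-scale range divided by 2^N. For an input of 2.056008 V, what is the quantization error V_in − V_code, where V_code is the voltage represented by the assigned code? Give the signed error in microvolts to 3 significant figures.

Range = 2.41 − (-0.087) = 2.497 V. LSB = 2.497 V / 2^11 ≈ 1.219 mV.
(2.056008 − (-0.087)) / LSB = 2.143008 × 2048/2.497 = 1757.6613. Nearest integer: k = 1758.
Reconstructed level: -0.087 + 1758 × 2.497/2048 V = 2.056420898 V.
Error = V_in − V_code = 2.056008 − (2.056420898) = −413 µV.

−413 µV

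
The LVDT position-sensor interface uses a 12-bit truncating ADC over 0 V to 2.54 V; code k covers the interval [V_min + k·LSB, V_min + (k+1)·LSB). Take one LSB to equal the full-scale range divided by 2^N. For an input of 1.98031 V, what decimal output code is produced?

3193

Range is 2.54 V. LSB = 2.54 V / 2^12 ≈ 0.6201 mV.
V_in − V_min = 1.98031 − (0) = 1.98031 V.
Divide by LSB: 1.98031 × 4096/2.54 = 3193.4448.
Truncating gives code 3193.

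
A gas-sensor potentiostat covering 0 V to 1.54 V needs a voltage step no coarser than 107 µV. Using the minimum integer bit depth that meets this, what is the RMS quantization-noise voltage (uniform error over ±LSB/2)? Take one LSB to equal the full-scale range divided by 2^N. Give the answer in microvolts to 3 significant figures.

27.1 µV

Full-scale range = 1.54 V.
Required number of levels: 1.54/107 µV = 14393; smallest N with 2^N ≥ that is 14.
LSB = 1.54 V / 2^14 = 93.994 µV.
σ_q = LSB/√12 = 93.994 µV/3.4641 = 27.1 µV.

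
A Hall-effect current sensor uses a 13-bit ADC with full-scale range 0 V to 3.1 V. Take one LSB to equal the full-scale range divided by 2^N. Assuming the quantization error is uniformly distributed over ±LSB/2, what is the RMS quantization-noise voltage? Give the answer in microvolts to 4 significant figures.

Full-scale range = 3.1 V.
Step size = 3.1/8192 V = 378.418 µV.
For a uniform distribution on [−LSB/2, +LSB/2], V_rms = LSB/√12 = 378.418 µV/3.4641 = 109.2 µV.

109.2 µV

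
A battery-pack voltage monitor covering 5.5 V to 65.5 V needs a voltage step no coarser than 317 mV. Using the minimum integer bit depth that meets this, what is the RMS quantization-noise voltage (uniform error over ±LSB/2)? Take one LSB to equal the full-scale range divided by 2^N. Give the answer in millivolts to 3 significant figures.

67.7 mV

Span: 65.5 V − (5.5 V) = 60 V.
60 V / 317 mV = 189.3. Since 2^7 = 128 and 2^8 = 256, N = 8.
LSB = 60 V ÷ 2^8 = 60/256 V = 234.38 mV.
RMS noise = LSB/√12 = 67.7 mV.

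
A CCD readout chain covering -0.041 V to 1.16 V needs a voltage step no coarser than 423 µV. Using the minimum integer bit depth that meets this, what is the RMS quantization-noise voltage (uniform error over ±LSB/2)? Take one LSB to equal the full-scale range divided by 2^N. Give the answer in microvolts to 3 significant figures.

84.6 µV

The full-scale span is 1.16 − (-0.041) = 1.201 V.
Need 2^N ≥ 1.201 V / 423 µV = 2839 → N_min = 12.
LSB = 1.201 V ÷ 2^12 = 1.201/4096 V = 293.21 µV.
σ_q = LSB/√12 = 293.21 µV/3.4641 = 84.6 µV.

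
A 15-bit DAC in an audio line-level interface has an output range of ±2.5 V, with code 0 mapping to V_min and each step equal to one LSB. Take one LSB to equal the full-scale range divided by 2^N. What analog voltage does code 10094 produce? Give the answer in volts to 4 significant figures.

Full-scale range = 2.5 V − (-2.5 V) = 5 V. LSB = 5 V / 2^15.
Output = V_min + (10094/32768) × range = -2.5 + 0.308044 × 5 V
      = -2.5 V + 1.54022 V = -0.959778 V.

-0.9598 V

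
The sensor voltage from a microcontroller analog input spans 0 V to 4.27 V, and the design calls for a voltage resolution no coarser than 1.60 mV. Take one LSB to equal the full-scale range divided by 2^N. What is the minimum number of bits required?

12 bits

Full-scale range = 4.27 V.
Required number of levels: 4.27/1.60 mV = 2668.7; smallest N with 2^N ≥ that is 12.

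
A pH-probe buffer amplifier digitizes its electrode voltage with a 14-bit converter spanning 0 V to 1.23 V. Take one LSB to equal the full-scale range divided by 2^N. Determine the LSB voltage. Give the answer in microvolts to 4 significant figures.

Full-scale range = 1.23 V.
There are 2^14 = 16384 steps.
Step size = 1.23/16384 V = 75.07 µV.

75.07 µV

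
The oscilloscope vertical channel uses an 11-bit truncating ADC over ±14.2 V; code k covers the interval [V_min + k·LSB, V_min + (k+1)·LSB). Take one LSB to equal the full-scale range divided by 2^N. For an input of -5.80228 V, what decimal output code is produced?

605

Span: 14.2 V − (-14.2 V) = 28.4 V. LSB = 28.4 V / 2^11 ≈ 13.87 mV.
V_in − V_min = -5.80228 − (-14.2) = 8.39772 V.
Divide by LSB: 8.39772 × 2048/28.4 = 605.5821.
Truncating gives code 605.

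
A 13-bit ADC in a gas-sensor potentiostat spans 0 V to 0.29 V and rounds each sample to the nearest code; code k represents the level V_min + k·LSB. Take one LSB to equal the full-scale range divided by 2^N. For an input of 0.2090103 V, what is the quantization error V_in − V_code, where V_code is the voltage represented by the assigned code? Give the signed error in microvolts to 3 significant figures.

+6.39 µV

Range is 0.29 V. LSB = 0.29 V / 2^13 ≈ 35.40 µV.
(0.2090103 − (0)) / LSB = 0.2090103 × 8192/0.29 = 5904.1806. Nearest integer: k = 5904.
V_code = V_min + k × range/2^13 = 0 + 5904 × 0.29/8192 = 0.2090039063 V.
V_in − V_code = 0.2090103 − (0.2090039063) = +6.39 µV.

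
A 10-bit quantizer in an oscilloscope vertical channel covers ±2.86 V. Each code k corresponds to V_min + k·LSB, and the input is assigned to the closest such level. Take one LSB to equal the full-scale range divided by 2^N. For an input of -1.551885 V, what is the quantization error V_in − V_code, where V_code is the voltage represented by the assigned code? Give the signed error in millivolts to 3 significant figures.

+1.01 mV

The full-scale span is 2.86 − (-2.86) = 5.72 V. LSB = 5.72 V / 2^10 ≈ 5.586 mV.
(-1.551885 − (-2.86)) / LSB = 1.308115 × 1024/5.72 = 234.1800. Nearest integer: k = 234.
Reconstructed level: -2.86 + 234 × 5.72/1024 V = -1.552890625 V.
Error = V_in − V_code = -1.551885 − (-1.552890625) = +1.01 mV.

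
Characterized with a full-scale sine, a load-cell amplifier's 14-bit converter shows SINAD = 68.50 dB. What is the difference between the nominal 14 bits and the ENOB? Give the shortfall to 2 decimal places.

Effective bits = (68.50 − 1.76)/6.02 = 11.0864.
Lost resolution: 14 − 11.0864 = 2.9136 bits.

2.91 bits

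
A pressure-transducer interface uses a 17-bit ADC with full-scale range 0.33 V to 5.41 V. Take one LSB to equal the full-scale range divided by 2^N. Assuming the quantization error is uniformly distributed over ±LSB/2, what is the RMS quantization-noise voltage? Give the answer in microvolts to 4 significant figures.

Full-scale range = 5.41 V − (0.33 V) = 5.08 V.
Step size = 5.08/131072 V = 38.7573 µV.
V_rms = LSB/√12 = 38.7573 µV / √12 = 11.19 µV.

11.19 µV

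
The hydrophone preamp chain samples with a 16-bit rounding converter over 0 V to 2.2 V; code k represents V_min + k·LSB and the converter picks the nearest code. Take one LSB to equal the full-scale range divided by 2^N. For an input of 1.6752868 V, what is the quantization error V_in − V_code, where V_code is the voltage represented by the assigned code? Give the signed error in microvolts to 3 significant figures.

Full-scale range = 2.2 V. LSB = 2.2 V / 2^16 ≈ 33.57 µV.
Position in LSBs: (1.6752868 − (0)) × 65536/2.2 = 49905.2708; rounding gives k = 49905.
Reconstructed level: 0 + 49905 × 2.2/65536 V = 1.6752777100 V.
Error = V_in − V_code = 1.6752868 − (1.6752777100) = +9.09 µV.

+9.09 µV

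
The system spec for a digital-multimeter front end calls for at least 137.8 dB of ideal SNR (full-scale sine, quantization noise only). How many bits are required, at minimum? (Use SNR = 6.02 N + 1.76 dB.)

N ≥ (137.8 − 1.76)/6.02 = 22.598 → N_min = 23.

23 bits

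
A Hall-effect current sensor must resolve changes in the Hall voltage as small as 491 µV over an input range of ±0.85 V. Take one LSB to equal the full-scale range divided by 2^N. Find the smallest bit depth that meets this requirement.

Range = 0.85 − (-0.85) = 1.7 V.
Need 2^N ≥ 1.7 V / 491 µV = 3462 → N_min = 12.

12 bits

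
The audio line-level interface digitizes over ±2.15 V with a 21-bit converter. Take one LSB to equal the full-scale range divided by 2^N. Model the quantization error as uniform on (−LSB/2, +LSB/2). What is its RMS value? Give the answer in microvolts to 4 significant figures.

0.5919 µV

Range = 2.15 − (-2.15) = 4.3 V.
One LSB is 4.3 V / 2097152 = 2.05040 µV.
For a uniform distribution on [−LSB/2, +LSB/2], V_rms = LSB/√12 = 2.05040 µV/3.4641 = 0.5919 µV.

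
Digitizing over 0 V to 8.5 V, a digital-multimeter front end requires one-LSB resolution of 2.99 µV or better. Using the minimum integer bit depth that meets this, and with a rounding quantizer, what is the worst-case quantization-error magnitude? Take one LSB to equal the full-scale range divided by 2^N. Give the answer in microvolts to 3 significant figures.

Span = 8.5 V.
Levels needed ≥ 8.5/2.99 µV = 2.843e6. 2^22 = 4194304 suffices, so N_min = 22.
One LSB is 8.5 V / 4194304 = 2.0266 µV.
Max error for round-to-nearest is LSB/2 = 1.01 µV.

1.01 µV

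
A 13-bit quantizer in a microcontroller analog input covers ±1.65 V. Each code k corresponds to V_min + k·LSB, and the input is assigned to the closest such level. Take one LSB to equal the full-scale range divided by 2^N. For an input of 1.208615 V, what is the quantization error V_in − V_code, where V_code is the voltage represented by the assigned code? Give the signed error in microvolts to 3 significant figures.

Full-scale range = 1.65 V − (-1.65 V) = 3.3 V. LSB = 3.3 V / 2^13 ≈ 402.8 µV.
(1.208615 − (-1.65)) / LSB = 2.858615 × 8192/3.3 = 7096.2952. Nearest integer: k = 7096.
V_code = -1.65 + (7096/8192) × 3.3 = 1.208496094 V.
Error = V_in − V_code = 1.208615 − (1.208496094) = +119 µV.

+119 µV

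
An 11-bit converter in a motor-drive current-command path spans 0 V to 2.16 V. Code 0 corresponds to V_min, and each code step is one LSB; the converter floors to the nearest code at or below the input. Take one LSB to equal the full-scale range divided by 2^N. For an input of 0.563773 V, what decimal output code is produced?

Full-scale range = 2.16 V. LSB = 2.16 V / 2^11 ≈ 1.055 mV.
V_in − V_min = 0.563773 − (0) = 0.563773 V.
Divide by LSB: 0.563773 × 2048/2.16 = 534.5403.
Truncating gives code 534.

534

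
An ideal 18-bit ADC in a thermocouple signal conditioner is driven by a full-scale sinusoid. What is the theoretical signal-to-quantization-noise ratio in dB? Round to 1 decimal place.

110.1 dB

SNR = 6.02·18 + 1.76 = 110.12 dB.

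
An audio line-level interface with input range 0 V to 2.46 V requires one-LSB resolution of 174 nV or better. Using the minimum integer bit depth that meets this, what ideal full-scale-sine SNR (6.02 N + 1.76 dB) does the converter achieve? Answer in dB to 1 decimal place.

146.2 dB

Range is 2.46 V.
Need 2^N ≥ 2.46 V / 174 nV = 1.414e7 → N_min = 24.
SNR = 6.02 × 24 + 1.76 = 146.24 dB.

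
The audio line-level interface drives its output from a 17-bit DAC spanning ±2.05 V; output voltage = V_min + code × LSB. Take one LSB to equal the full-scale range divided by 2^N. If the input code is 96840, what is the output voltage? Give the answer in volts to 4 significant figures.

0.9792 V

The full-scale span is 2.05 − (-2.05) = 4.1 V. LSB = 4.1 V / 2^17.
Output = V_min + (96840/131072) × range = -2.05 + 0.738831 × 4.1 V
      = -2.05 V + 3.02921 V = 0.979205 V.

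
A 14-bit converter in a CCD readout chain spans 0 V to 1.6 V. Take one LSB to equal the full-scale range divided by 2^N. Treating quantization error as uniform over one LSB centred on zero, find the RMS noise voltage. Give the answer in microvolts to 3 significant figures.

Full-scale range = 1.6 V.
One LSB is 1.6 V / 16384 = 97.656 µV.
For a uniform distribution on [−LSB/2, +LSB/2], V_rms = LSB/√12 = 97.656 µV/3.4641 = 28.2 µV.

28.2 µV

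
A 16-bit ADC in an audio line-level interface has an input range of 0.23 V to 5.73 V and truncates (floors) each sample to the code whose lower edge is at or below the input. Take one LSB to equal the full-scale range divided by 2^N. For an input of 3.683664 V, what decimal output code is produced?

Range = 5.73 − (0.23) = 5.5 V. LSB = 5.5 V / 2^16 ≈ 83.92 µV.
V_in − V_min = 3.683664 − (0.23) = 3.453664 V.
Divide by LSB: 3.453664 × 65536/5.5 = 41152.6043.
Truncating gives code 41152.

41152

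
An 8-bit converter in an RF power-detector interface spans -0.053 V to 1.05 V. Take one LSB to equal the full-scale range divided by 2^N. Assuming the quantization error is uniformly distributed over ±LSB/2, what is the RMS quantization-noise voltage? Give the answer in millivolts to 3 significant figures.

1.24 mV

The full-scale span is 1.05 − (-0.053) = 1.103 V.
Step size = 1.103/256 V = 4.3086 mV.
For a uniform distribution on [−LSB/2, +LSB/2], V_rms = LSB/√12 = 4.3086 mV/3.4641 = 1.24 mV.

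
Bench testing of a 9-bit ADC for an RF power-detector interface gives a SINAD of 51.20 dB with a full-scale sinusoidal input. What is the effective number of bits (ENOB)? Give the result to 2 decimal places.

(51.20 − 1.76) / 6.02 = 49.44/6.02 = 8.2126 effective bits.

8.21 bits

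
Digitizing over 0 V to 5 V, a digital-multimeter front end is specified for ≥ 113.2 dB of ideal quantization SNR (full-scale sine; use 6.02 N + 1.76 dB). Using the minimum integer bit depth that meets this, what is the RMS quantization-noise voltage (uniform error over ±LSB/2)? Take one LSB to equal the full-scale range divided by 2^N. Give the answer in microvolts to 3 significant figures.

Span = 5 V.
6.02 N + 1.76 ≥ 113.2 gives N ≥ 18.512, so the minimum integer is 19.
Step size = 5/524288 V = 9.5367 µV.
V_rms = LSB/√12 = 2.75 µV.

2.75 µV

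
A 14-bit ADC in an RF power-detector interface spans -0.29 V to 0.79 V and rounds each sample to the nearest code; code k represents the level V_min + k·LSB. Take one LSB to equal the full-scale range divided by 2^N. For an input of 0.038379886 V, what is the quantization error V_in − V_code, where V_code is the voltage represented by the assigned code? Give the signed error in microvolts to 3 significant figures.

Full-scale range = 0.79 V − (-0.29 V) = 1.08 V. LSB = 1.08 V / 2^14 ≈ 65.92 µV.
(0.038379886 − (-0.29)) / LSB = 0.328379886 × 16384/1.08 = 4981.6445. Nearest integer: k = 4982.
Reconstructed level: -0.29 + 4982 × 1.08/16384 V = 0.038403320313 V.
V_in − V_code = 0.038379886 − (0.038403320313) = −23.4 µV.

−23.4 µV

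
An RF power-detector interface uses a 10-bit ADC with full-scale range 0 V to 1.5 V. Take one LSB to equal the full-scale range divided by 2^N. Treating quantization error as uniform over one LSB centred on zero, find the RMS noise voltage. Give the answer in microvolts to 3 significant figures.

Range is 1.5 V.
Step size = 1.5/1024 V = 1.4648 mV.
RMS of a uniform error over width LSB is LSB/√12 = 423 µV.

423 µV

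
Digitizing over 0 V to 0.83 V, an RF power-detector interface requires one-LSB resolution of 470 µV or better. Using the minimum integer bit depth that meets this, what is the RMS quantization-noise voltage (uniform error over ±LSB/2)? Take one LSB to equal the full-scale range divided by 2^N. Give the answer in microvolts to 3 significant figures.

117 µV

Range is 0.83 V.
Need 2^N ≥ 0.83 V / 470 µV = 1766 → N_min = 11.
One LSB is 0.83 V / 2048 = 405.27 µV.
σ_q = LSB/√12 = 405.27 µV/3.4641 = 117 µV.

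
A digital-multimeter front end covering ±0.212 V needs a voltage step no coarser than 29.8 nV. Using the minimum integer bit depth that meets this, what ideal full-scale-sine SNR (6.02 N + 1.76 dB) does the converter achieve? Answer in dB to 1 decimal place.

146.2 dB

Full-scale range = 0.212 V − (-0.212 V) = 0.424 V.
Levels needed ≥ 0.424/29.8 nV = 1.423e7. 2^24 = 16777216 suffices, so N_min = 24.
6.02(24) + 1.76 = 146.24 dB.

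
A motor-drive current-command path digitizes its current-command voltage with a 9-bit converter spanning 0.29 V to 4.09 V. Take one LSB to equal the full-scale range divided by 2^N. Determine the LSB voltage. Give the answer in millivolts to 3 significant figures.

Range = 4.09 − (0.29) = 3.8 V.
Number of codes = 2^9 = 512.
Step size = 3.8/512 V = 7.42 mV.

7.42 mV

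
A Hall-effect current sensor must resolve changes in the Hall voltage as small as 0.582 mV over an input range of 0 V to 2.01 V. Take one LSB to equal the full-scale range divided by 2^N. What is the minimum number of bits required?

12 bits

Full-scale range = 2.01 V.
2.01 V / 0.582 mV = 3454. Since 2^11 = 2048 and 2^12 = 4096, N = 12.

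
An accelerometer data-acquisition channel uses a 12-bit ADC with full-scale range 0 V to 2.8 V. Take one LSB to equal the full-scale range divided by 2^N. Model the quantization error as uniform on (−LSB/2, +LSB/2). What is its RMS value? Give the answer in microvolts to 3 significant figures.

Span = 2.8 V.
LSB = 2.8 V / 2^12 = 0.68359 mV.
V_rms = LSB/√12 = 0.68359 mV / √12 = 197 µV.

197 µV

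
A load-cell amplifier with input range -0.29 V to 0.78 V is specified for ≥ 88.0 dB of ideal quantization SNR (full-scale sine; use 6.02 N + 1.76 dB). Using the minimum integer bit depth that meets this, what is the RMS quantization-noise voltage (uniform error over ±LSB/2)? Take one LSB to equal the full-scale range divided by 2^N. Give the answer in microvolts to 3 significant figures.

9.43 µV

Full-scale range = 0.78 V − (-0.29 V) = 1.07 V.
6.02 N + 1.76 ≥ 88.0 gives N ≥ 14.326, so the minimum integer is 15.
LSB = 1.07 V / 2^15 = 32.654 µV.
σ_q = LSB/√12 = 32.654 µV/3.4641 = 9.43 µV.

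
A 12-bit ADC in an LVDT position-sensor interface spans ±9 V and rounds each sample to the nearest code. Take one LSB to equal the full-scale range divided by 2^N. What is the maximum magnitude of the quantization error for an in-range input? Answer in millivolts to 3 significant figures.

2.20 mV

The full-scale span is 9 − (-9) = 18 V.
Step size = 18/4096 V = 4.3945 mV.
A rounding quantizer has |error| ≤ LSB/2 = 2.20 mV.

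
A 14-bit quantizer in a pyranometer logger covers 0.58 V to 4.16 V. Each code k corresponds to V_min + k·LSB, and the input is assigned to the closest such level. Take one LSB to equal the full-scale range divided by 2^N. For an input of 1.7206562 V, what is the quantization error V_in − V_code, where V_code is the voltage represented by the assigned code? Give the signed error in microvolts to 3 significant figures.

+55.6 µV

Full-scale range = 4.16 V − (0.58 V) = 3.58 V. LSB = 3.58 V / 2^14 ≈ 218.5 µV.
Position in LSBs: (1.7206562 − (0.58)) × 16384/3.58 = 5220.2545; rounding gives k = 5220.
Reconstructed level: 0.58 + 5220 × 3.58/16384 V = 1.7206005859 V.
V_in − V_code = 1.7206562 − (1.7206005859) = +55.6 µV.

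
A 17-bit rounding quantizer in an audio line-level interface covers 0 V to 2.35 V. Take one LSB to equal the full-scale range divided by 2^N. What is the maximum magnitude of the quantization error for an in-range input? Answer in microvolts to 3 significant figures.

8.96 µV

V_FS = 2.35 V.
LSB = 2.35 V ÷ 2^17 = 2.35/131072 V = 17.929 µV.
|e|_max = LSB/2 = 8.96 µV.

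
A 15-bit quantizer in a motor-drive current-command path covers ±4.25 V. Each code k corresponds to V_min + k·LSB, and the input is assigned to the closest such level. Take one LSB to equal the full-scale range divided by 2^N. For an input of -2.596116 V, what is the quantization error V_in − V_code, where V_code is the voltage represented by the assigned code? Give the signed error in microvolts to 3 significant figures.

−46.7 µV

Full-scale range = 4.25 V − (-4.25 V) = 8.5 V. LSB = 8.5 V / 2^15 ≈ 259.4 µV.
Position in LSBs: (-2.596116 − (-4.25)) × 32768/8.5 = 6375.8201; rounding gives k = 6376.
V_code = V_min + k × range/2^15 = -4.25 + 6376 × 8.5/32768 = -2.5960693359 V.
V_in − V_code = -2.596116 − (-2.5960693359) = −46.7 µV.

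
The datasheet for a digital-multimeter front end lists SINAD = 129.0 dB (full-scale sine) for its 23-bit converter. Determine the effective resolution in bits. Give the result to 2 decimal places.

(129.0 − 1.76) / 6.02 = 127.24/6.02 = 21.1362 effective bits.

21.14 bits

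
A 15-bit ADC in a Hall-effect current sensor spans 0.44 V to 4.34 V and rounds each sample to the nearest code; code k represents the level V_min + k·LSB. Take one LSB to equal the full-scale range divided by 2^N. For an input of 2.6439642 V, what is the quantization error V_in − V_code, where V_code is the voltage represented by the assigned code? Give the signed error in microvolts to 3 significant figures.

−21.4 µV

Full-scale range = 4.34 V − (0.44 V) = 3.9 V. LSB = 3.9 V / 2^15 ≈ 119.0 µV.
Position in LSBs: (2.6439642 − (0.44)) × 32768/3.9 = 18517.8202; rounding gives k = 18518.
V_code = V_min + k × range/2^15 = 0.44 + 18518 × 3.9/32768 = 2.6439855957 V.
e = 2.6439642 − (2.6439855957) = −21.4 µV.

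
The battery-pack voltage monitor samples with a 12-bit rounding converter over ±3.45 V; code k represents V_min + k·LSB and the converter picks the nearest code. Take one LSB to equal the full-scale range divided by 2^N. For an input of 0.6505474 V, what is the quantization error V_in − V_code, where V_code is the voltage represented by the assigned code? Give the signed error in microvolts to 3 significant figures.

Range = 3.45 − (-3.45) = 6.9 V. LSB = 6.9 V / 2^12 ≈ 1.685 mV.
(0.6505474 − (-3.45)) / LSB = 4.1005474 × 4096/6.9 = 2434.1800. Nearest integer: k = 2434.
Reconstructed level: -3.45 + 2434 × 6.9/4096 V = 0.6502441406 V.
V_in − V_code = 0.6505474 − (0.6502441406) = +303 µV.

+303 µV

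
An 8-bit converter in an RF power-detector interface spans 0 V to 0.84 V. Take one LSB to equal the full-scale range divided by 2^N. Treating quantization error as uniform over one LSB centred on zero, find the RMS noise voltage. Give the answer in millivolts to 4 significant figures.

0.9472 mV

V_FS = 0.84 V.
One LSB is 0.84 V / 256 = 3.28125 mV.
σ_q = LSB/√12 = 3.28125 mV/3.4641 = 0.9472 mV.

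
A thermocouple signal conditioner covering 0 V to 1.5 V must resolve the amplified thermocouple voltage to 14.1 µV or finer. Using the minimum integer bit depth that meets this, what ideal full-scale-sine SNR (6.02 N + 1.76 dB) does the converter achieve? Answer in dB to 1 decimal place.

104.1 dB

Range is 1.5 V.
1.5 V / 14.1 µV = 106400. Since 2^16 = 65536 and 2^17 = 131072, N = 17.
Ideal SNR at N = 17: 6.02·17 + 1.76 = 104.1 dB.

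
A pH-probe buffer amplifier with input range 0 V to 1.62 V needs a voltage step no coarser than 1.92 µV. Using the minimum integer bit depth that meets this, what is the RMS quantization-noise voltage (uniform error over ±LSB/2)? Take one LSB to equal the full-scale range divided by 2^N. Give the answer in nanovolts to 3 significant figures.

446 nV

Full-scale range = 1.62 V.
Need 2^N ≥ 1.62 V / 1.92 µV = 843800 → N_min = 20.
LSB = 1.62 V / 2^20 = 1.5450 µV.
RMS noise = LSB/√12 = 446 nV.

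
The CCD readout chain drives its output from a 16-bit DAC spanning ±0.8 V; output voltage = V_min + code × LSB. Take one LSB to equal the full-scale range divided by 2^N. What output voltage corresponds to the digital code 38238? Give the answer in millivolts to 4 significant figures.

133.5 mV

The full-scale span is 0.8 − (-0.8) = 1.6 V. LSB = 1.6 V / 2^16.
V_out = V_min + code × LSB = -0.8 V + 38238 × 1.6 V / 65536
      = -0.8 V + 0.933545 V = 0.133545 V.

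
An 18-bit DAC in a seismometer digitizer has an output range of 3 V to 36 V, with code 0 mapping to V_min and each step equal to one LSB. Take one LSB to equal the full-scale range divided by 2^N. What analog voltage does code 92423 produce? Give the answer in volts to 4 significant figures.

The full-scale span is 36 − (3) = 33 V. LSB = 33 V / 2^18.
V_out = V_min + code × LSB = 3 V + 92423 × 33 V / 262144
      = 3 + 11.6347 = 14.6347 V.

14.63 V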